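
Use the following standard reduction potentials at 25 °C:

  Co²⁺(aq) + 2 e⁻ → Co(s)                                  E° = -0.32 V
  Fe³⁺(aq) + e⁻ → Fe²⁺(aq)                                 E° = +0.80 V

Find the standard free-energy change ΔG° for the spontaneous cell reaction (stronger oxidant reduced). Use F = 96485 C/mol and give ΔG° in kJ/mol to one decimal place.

-216.1 kJ/mol

Fe³⁺/Fe²⁺ (E° = +0.80 V) is the cathode; Co²⁺/Co (E° = -0.32 V) is the anode, so E°cell = +1.12 V.
Balancing electrons gives n = 2 (lcm of 1 and 2).
ΔG° = −nFE° = −(2)(96485)(+1.12) = -216,126 J = -216.1 kJ/mol.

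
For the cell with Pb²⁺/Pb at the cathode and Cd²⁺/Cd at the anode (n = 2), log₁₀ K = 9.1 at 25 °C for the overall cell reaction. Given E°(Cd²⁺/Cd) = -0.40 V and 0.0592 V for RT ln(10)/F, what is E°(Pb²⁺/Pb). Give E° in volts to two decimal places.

E°cell = (0.0592/n)·log K = (0.0592/2)(9.1) = +0.269 V.
Since Pb²⁺/Pb is the cathode and Cd²⁺/Cd the anode, E°cell = E°(Pb²⁺/Pb) − E°(Cd²⁺/Cd).
So E°(Pb²⁺/Pb) = E°cell + E°(Cd²⁺/Cd) = +0.269 + (-0.40) = -0.13 V.

-0.13 V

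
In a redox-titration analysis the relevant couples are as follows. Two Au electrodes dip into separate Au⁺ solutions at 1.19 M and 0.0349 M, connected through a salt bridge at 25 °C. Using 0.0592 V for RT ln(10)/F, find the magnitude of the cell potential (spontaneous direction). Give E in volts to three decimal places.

For a concentration cell E°cell = 0. The 1.19 M side is the cathode (reduction is favoured where [Au⁺] is higher).
With n = 1, E = −(0.0592/1) log([Au⁺]ₐₙ/[Au⁺]꜀ₐₜ) = −(0.0592/1) log(0.0349/1.19) = −(0.0592/1)(-1.533) = +0.091 V.

+0.091 V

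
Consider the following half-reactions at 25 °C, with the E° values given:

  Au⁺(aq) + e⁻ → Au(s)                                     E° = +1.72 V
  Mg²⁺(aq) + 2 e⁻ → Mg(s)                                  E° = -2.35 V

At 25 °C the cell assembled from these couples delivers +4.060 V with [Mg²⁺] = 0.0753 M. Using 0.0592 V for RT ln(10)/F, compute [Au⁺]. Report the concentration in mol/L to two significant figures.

Au⁺/Au is the cathode, Mg²⁺/Mg the anode: E°cell = +4.07 V, n = 2.
Overall reaction: 2 Au⁺(aq) + Mg(s) → 2 Au(s) + Mg²⁺(aq); Q = [Mg²⁺]^1/[Au⁺]^2.
From E = E° − (0.0592/n) log Q: log Q = (E° − E)·n/0.0592 = (+4.07 − (+4.060))·2/0.0592 = 0.3378.
So 2·log[Au⁺] = 1·log(0.0753) − log Q = -1.1232 − (0.3378) = -1.4610; log[Au⁺] = -1.4610 / 2 = -0.7305; [Au⁺] = 10^(-0.7305) ≈ 0.19 M.

0.19 M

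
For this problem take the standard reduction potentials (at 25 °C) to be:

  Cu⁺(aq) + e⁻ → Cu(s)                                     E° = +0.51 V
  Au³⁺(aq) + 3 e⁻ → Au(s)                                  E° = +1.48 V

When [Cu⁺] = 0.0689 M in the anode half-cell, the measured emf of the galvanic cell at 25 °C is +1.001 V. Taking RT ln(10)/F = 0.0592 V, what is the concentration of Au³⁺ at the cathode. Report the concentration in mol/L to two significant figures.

0.012 M

Au³⁺/Au is the cathode, Cu⁺/Cu the anode: E°cell = +0.97 V, n = 3.
Overall reaction: Au³⁺(aq) + 3 Cu(s) → Au(s) + 3 Cu⁺(aq); Q = [Cu⁺]^3/[Au³⁺]^1.
From E = E° − (0.0592/n) log Q: log Q = (E° − E)·n/0.0592 = (+0.97 − (+1.001))·3/0.0592 = -1.5709.
So 1·log[Au³⁺] = 3·log(0.0689) − log Q = -3.4853 − (-1.5709) = -1.9144; [Au³⁺] = 10^(-1.9144) ≈ 0.012 M.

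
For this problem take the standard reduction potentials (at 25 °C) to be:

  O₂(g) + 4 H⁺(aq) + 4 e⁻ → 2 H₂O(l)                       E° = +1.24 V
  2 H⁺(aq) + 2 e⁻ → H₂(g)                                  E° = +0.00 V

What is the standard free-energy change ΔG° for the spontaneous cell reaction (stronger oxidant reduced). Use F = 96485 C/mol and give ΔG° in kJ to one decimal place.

O₂/H₂O (E° = +1.24 V) is the cathode; H⁺/H₂ (E° = +0.00 V) is the anode, so E°cell = +1.24 V.
Balancing electrons gives n = 4 (lcm of 4 and 2).
ΔG° = −nFE° = −(4)(96485)(+1.24) = -478,566 J = -478.6 kJ.

-478.6 kJ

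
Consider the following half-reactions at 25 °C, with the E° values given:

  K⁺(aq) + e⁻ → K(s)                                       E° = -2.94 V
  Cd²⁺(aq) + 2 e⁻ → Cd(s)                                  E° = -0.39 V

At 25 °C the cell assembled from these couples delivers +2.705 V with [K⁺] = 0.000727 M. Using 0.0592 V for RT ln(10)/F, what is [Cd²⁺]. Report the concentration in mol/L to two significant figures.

Cd²⁺/Cd is the cathode, K⁺/K the anode: E°cell = +2.55 V, n = 2.
Overall reaction: Cd²⁺(aq) + 2 K(s) → Cd(s) + 2 K⁺(aq); Q = [K⁺]^2/[Cd²⁺]^1.
From E = E° − (0.0592/n) log Q: log Q = (E° − E)·n/0.0592 = (+2.55 − (+2.705))·2/0.0592 = -5.2365.
So 1·log[Cd²⁺] = 2·log(0.000727) − log Q = -6.2769 − (-5.2365) = -1.0404; [Cd²⁺] = 10^(-1.0404) ≈ 0.091 M.

0.091 M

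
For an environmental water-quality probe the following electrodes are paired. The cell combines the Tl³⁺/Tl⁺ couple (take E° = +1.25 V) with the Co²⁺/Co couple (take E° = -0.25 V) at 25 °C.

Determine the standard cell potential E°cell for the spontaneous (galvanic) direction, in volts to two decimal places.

+1.50 V

The Tl³⁺/Tl⁺ couple has the higher reduction potential, so it is the cathode; Co²⁺/Co is oxidised at the anode.
E°cell = E°(cathode) − E°(anode) = (+1.25) − (-0.25) = +1.50 V.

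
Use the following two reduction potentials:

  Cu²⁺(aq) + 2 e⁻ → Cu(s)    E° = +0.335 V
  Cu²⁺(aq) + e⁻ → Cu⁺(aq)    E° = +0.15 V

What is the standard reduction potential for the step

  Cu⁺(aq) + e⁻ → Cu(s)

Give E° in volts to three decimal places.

Sequential free energies add, so n₃E°₃ = n₁E°₁ + n₂E°₂.
With n₃ = 2, and the known step contributing 1×(+0.15) V, the unknown satisfies 1·E° = 2×(+0.335) − 1×(+0.15) = +0.520.
E° = +0.520 / 1 = +0.520 V.

+0.520 V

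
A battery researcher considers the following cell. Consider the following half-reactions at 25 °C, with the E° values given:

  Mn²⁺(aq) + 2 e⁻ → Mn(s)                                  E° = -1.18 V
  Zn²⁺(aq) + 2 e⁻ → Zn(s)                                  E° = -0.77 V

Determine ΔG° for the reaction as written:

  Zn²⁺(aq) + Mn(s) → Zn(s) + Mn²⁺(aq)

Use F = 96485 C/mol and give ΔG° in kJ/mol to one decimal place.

As written, Zn²⁺/Zn is reduced (cathode) and Mn²⁺/Mn is oxidised (anode), so E°cell = (-0.77) − (-1.18) = +0.41 V.
Balancing electrons gives n = 2.
ΔG° = −nFE° = −(2)(96485)(+0.41) = -79,118 J = -79.1 kJ/mol.

-79.1 kJ/mol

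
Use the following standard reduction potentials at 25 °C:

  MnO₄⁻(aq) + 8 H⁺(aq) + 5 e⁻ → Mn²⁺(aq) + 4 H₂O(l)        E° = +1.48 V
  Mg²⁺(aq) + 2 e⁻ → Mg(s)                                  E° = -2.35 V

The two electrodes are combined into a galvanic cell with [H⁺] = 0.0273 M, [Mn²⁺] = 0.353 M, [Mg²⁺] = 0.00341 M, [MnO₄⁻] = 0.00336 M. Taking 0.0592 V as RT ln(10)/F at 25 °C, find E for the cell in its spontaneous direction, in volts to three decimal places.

+3.731 V

MnO₄⁻/Mn²⁺ is the cathode (higher E°), Mg²⁺/Mg the anode: E°cell = +1.48 − (-2.35) = +3.83 V, n = 10.
Overall: 2 MnO₄⁻(aq) + 16 H⁺(aq) + 5 Mg(s) → 2 Mn²⁺(aq) + 8 H₂O(l) + 5 Mg²⁺(aq)
Q = [Mn²⁺]^2·[Mg²⁺]^5 / ([MnO₄⁻]^2·[H⁺]^16); log Q = 16.728.
E = E° − (0.0592/n) log Q = +3.83 − (0.0592/10)(16.728) = +3.731 V.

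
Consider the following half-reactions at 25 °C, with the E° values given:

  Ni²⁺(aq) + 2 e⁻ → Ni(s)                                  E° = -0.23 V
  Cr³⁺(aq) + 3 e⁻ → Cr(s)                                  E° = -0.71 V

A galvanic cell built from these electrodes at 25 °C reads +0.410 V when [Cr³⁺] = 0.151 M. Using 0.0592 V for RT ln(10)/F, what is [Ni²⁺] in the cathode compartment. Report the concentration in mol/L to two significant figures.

Ni²⁺/Ni is the cathode, Cr³⁺/Cr the anode: E°cell = +0.48 V, n = 6.
Overall reaction: 3 Ni²⁺(aq) + 2 Cr(s) → 3 Ni(s) + 2 Cr³⁺(aq); Q = [Cr³⁺]^2/[Ni²⁺]^3.
From E = E° − (0.0592/n) log Q: log Q = (E° − E)·n/0.0592 = (+0.48 − (+0.410))·6/0.0592 = 7.0946.
So 3·log[Ni²⁺] = 2·log(0.151) − log Q = -1.6420 − (7.0946) = -8.7366; log[Ni²⁺] = -8.7366 / 3 = -2.9122; [Ni²⁺] = 10^(-2.9122) ≈ 0.0012 M.

0.0012 M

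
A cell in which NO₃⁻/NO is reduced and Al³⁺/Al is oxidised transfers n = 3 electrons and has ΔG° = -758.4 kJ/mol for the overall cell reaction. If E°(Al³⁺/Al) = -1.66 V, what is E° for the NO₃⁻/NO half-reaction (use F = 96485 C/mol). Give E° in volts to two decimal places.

+0.96 V

E°cell = −ΔG°/(nF) = −(-758.4×10³)/((3)(96485)) = +2.620 V.
Since NO₃⁻/NO is the cathode and Al³⁺/Al the anode, E°cell = E°(NO₃⁻/NO) − E°(Al³⁺/Al).
So E°(NO₃⁻/NO) = E°cell + E°(Al³⁺/Al) = +2.620 + (-1.66) = +0.96 V.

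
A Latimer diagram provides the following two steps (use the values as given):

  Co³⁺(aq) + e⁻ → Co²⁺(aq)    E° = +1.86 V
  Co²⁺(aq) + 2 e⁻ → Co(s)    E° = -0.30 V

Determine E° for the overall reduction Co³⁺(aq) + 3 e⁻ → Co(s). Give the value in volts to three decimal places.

Since ΔG° = −nFE° is additive over sequential reductions, n₃E°₃ = n₁E°₁ + n₂E°₂.
E°₃ = (1×+1.86 + 2×-0.30) / 3 = (+1.260) / 3 = +0.420 V.

+0.420 V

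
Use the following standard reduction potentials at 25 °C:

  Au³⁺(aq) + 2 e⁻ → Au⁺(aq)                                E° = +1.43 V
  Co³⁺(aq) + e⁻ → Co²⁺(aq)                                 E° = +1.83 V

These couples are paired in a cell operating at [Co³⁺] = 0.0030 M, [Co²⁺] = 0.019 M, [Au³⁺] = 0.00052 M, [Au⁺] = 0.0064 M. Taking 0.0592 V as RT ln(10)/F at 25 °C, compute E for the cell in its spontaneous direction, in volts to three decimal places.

Co³⁺/Co²⁺ is the cathode (higher E°), Au³⁺/Au⁺ the anode: E°cell = +1.83 − (+1.43) = +0.40 V, n = 2.
Overall: 2 Co³⁺(aq) + Au⁺(aq) → 2 Co²⁺(aq) + Au³⁺(aq)
Q = [Co²⁺]^2·[Au³⁺] / ([Co³⁺]^2·[Au⁺]); log Q = 0.513.
E = E° − (0.0592/n) log Q = +0.40 − (0.0592/2)(0.513) = +0.385 V.

+0.385 V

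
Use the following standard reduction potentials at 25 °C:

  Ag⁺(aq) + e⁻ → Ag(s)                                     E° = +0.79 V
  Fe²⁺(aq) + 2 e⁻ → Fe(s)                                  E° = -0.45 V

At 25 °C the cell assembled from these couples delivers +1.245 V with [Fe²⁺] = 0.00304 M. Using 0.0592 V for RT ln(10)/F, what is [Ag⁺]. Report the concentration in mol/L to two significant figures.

0.067 M

Ag⁺/Ag is the cathode, Fe²⁺/Fe the anode: E°cell = +1.24 V, n = 2.
Overall reaction: 2 Ag⁺(aq) + Fe(s) → 2 Ag(s) + Fe²⁺(aq); Q = [Fe²⁺]^1/[Ag⁺]^2.
From E = E° − (0.0592/n) log Q: log Q = (E° − E)·n/0.0592 = (+1.24 − (+1.245))·2/0.0592 = -0.1689.
So 2·log[Ag⁺] = 1·log(0.00304) − log Q = -2.5171 − (-0.1689) = -2.3482; log[Ag⁺] = -2.3482 / 2 = -1.1741; [Ag⁺] = 10^(-1.1741) ≈ 0.067 M.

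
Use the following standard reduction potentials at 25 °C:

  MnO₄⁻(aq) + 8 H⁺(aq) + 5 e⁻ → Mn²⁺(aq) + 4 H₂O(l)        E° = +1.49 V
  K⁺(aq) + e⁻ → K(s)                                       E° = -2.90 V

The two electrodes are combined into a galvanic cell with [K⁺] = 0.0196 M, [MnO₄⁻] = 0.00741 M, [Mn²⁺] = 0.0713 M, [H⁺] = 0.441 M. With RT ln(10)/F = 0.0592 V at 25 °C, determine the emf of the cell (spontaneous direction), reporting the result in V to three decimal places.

MnO₄⁻/Mn²⁺ is the cathode (higher E°), K⁺/K the anode: E°cell = +1.49 − (-2.90) = +4.39 V, n = 5.
Overall: MnO₄⁻(aq) + 8 H⁺(aq) + 5 K(s) → Mn²⁺(aq) + 4 H₂O(l) + 5 K⁺(aq)
Q = [Mn²⁺]·[K⁺]^5 / ([MnO₄⁻]·[H⁺]^8); log Q = -4.711.
E = E° − (0.0592/n) log Q = +4.39 − (0.0592/5)(-4.711) = +4.446 V.

+4.446 V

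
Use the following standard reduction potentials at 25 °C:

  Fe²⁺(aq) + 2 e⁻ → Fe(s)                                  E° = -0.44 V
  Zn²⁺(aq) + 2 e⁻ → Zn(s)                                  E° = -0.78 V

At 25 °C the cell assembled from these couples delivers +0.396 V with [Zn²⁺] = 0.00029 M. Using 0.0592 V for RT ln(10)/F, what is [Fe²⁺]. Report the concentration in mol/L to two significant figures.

0.023 M

Fe²⁺/Fe is the cathode, Zn²⁺/Zn the anode: E°cell = +0.34 V, n = 2.
Overall reaction: Fe²⁺(aq) + Zn(s) → Fe(s) + Zn²⁺(aq); Q = [Zn²⁺]^1/[Fe²⁺]^1.
From E = E° − (0.0592/n) log Q: log Q = (E° − E)·n/0.0592 = (+0.34 − (+0.396))·2/0.0592 = -1.8919.
So 1·log[Fe²⁺] = 1·log(0.00029) − log Q = -3.5376 − (-1.8919) = -1.6457; [Fe²⁺] = 10^(-1.6457) ≈ 0.023 M.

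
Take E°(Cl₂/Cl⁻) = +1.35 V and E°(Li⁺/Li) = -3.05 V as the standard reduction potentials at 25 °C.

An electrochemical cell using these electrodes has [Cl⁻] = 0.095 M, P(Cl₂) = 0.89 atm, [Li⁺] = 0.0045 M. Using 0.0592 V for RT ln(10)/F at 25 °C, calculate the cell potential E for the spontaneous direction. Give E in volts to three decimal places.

+4.598 V

Cl₂/Cl⁻ is the cathode (higher E°), Li⁺/Li the anode: E°cell = +1.35 − (-3.05) = +4.40 V, n = 2.
Overall: Cl₂(g) + 2 Li(s) → 2 Cl⁻(aq) + 2 Li⁺(aq)
Q = [Cl⁻]^2·[Li⁺]^2 / (P(Cl₂)); log Q = -6.688.
E = E° − (0.0592/n) log Q = +4.40 − (0.0592/2)(-6.688) = +4.598 V.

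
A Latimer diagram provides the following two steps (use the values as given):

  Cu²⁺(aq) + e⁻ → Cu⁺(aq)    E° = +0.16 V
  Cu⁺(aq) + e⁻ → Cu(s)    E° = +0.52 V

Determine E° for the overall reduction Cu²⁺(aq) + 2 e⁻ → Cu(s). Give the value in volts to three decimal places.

+0.340 V

Standard free energies of sequential steps add: ΔG°₃ = ΔG°₁ + ΔG°₂, so n₃E°₃ = n₁E°₁ + n₂E°₂.
E°₃ = (1×+0.16 + 1×+0.52) / 2 = (+0.680) / 2 = +0.340 V.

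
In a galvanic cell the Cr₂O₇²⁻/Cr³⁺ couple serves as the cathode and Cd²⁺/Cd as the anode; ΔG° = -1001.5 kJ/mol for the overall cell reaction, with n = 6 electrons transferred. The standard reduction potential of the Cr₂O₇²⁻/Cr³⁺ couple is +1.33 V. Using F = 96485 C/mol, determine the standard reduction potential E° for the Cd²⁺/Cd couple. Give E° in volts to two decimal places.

-0.40 V

E°cell = −ΔG°/(nF) = −(-1001.5×10³)/((6)(96485)) = +1.730 V.
Since Cr₂O₇²⁻/Cr³⁺ is the cathode and Cd²⁺/Cd the anode, E°cell = E°(Cr₂O₇²⁻/Cr³⁺) − E°(Cd²⁺/Cd).
So E°(Cd²⁺/Cd) = E°(Cr₂O₇²⁻/Cr³⁺) − E°cell = (+1.33) − (+1.730) = -0.40 V.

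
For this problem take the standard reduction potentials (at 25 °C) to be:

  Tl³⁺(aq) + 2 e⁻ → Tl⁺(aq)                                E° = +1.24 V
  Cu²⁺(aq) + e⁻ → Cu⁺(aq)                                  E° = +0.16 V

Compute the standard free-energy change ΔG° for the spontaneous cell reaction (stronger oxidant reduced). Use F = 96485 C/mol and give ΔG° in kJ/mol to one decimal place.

Tl³⁺/Tl⁺ (E° = +1.24 V) is the cathode; Cu²⁺/Cu⁺ (E° = +0.16 V) is the anode, so E°cell = +1.08 V.
Balancing electrons gives n = 2 (lcm of 2 and 1).
ΔG° = −nFE° = −(2)(96485)(+1.08) = -208,408 J = -208.4 kJ/mol.

-208.4 kJ/mol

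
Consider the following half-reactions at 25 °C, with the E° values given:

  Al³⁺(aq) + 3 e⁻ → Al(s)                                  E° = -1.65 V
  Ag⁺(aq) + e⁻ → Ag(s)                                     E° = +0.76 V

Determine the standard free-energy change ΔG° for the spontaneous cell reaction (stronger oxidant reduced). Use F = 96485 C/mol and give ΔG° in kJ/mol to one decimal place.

-697.6 kJ/mol

Ag⁺/Ag (E° = +0.76 V) is the cathode; Al³⁺/Al (E° = -1.65 V) is the anode, so E°cell = +2.41 V.
Balancing electrons gives n = 3 (lcm of 1 and 3).
ΔG° = −nFE° = −(3)(96485)(+2.41) = -697,587 J = -697.6 kJ/mol.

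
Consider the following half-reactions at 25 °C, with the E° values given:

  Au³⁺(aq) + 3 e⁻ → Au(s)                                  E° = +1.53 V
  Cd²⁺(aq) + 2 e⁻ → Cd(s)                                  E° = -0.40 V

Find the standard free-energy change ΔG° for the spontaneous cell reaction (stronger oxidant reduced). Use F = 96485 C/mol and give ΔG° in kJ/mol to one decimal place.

-1117.3 kJ/mol

Au³⁺/Au (E° = +1.53 V) is the cathode; Cd²⁺/Cd (E° = -0.40 V) is the anode, so E°cell = +1.93 V.
Balancing electrons gives n = 6 (lcm of 3 and 2).
ΔG° = −nFE° = −(6)(96485)(+1.93) = -1,117,296 J = -1117.3 kJ/mol.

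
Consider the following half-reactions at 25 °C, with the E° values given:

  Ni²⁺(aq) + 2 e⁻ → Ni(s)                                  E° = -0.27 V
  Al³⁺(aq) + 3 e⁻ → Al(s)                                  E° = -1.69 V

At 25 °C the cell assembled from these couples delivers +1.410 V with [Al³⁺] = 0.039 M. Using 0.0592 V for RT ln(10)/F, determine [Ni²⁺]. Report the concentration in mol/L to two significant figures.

Ni²⁺/Ni is the cathode, Al³⁺/Al the anode: E°cell = +1.42 V, n = 6.
Overall reaction: 3 Ni²⁺(aq) + 2 Al(s) → 3 Ni(s) + 2 Al³⁺(aq); Q = [Al³⁺]^2/[Ni²⁺]^3.
From E = E° − (0.0592/n) log Q: log Q = (E° − E)·n/0.0592 = (+1.42 − (+1.410))·6/0.0592 = 1.0135.
So 3·log[Ni²⁺] = 2·log(0.039) − log Q = -2.8179 − (1.0135) = -3.8314; log[Ni²⁺] = -3.8314 / 3 = -1.2771; [Ni²⁺] = 10^(-1.2771) ≈ 0.053 M.

0.053 M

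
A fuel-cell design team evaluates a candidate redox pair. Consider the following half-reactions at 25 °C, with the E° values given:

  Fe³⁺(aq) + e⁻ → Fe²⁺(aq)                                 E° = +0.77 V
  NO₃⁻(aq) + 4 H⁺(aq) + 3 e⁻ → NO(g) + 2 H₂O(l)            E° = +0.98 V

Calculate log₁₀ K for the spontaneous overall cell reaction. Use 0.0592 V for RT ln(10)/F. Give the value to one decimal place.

10.6

Cathode: NO₃⁻/NO; anode: Fe³⁺/Fe²⁺. E°cell = +0.21 V, n = 3.
log K = nE°cell / 0.0592 = (3)(+0.21) / 0.0592 = 10.6.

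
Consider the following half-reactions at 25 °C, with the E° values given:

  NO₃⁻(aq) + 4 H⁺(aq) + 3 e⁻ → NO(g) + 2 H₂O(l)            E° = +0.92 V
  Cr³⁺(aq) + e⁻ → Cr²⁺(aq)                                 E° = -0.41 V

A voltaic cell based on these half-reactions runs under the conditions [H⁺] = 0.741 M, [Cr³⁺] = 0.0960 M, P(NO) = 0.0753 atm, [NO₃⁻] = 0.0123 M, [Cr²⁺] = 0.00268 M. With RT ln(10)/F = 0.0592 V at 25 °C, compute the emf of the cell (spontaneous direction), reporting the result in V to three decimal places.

NO₃⁻/NO is the cathode (higher E°), Cr³⁺/Cr²⁺ the anode: E°cell = +0.92 − (-0.41) = +1.33 V, n = 3.
Overall: NO₃⁻(aq) + 4 H⁺(aq) + 3 Cr²⁺(aq) → NO(g) + 2 H₂O(l) + 3 Cr³⁺(aq)
Q = P(NO)·[Cr³⁺]^3 / ([NO₃⁻]·[H⁺]^4·[Cr²⁺]^3); log Q = 5.970.
E = E° − (0.0592/n) log Q = +1.33 − (0.0592/3)(5.970) = +1.212 V.

+1.212 V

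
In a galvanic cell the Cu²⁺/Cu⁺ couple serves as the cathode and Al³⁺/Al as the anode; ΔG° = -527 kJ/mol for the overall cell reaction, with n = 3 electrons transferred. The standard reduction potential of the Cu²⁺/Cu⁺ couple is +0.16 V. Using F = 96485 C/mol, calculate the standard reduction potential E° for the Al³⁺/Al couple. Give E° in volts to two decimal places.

-1.66 V

E°cell = −ΔG°/(nF) = −(-527×10³)/((3)(96485)) = +1.821 V.
Since Cu²⁺/Cu⁺ is the cathode and Al³⁺/Al the anode, E°cell = E°(Cu²⁺/Cu⁺) − E°(Al³⁺/Al).
So E°(Al³⁺/Al) = E°(Cu²⁺/Cu⁺) − E°cell = (+0.16) − (+1.821) = -1.66 V.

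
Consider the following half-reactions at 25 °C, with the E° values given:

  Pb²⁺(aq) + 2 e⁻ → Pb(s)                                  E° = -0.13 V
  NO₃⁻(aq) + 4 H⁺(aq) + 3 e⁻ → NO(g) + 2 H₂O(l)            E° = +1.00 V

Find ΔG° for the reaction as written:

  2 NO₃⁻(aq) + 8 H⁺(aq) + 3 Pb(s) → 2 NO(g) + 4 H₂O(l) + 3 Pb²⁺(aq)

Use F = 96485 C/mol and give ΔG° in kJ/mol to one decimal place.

-654.2 kJ/mol

As written, NO₃⁻/NO is reduced (cathode) and Pb²⁺/Pb is oxidised (anode), so E°cell = (+1.00) − (-0.13) = +1.13 V.
Balancing electrons gives n = 6.
ΔG° = −nFE° = −(6)(96485)(+1.13) = -654,168 J = -654.2 kJ/mol.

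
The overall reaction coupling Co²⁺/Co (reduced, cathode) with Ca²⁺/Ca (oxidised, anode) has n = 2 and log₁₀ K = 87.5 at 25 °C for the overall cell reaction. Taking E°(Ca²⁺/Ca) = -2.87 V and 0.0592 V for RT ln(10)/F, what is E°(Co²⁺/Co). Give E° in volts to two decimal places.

-0.28 V

E°cell = (0.0592/n)·log K = (0.0592/2)(87.5) = +2.590 V.
Since Co²⁺/Co is the cathode and Ca²⁺/Ca the anode, E°cell = E°(Co²⁺/Co) − E°(Ca²⁺/Ca).
So E°(Co²⁺/Co) = E°cell + E°(Ca²⁺/Ca) = +2.590 + (-2.87) = -0.28 V.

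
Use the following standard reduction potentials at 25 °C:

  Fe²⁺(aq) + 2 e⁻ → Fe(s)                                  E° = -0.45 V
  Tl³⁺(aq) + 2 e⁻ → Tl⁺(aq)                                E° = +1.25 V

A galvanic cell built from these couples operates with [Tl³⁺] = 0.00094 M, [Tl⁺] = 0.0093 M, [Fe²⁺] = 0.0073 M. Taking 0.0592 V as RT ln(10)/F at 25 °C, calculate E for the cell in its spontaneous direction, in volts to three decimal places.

Tl³⁺/Tl⁺ is the cathode (higher E°), Fe²⁺/Fe the anode: E°cell = +1.25 − (-0.45) = +1.70 V, n = 2.
Overall: Tl³⁺(aq) + Fe(s) → Tl⁺(aq) + Fe²⁺(aq)
Q = [Tl⁺]·[Fe²⁺] / ([Tl³⁺]); log Q = -1.141.
E = E° − (0.0592/n) log Q = +1.70 − (0.0592/2)(-1.141) = +1.734 V.

+1.734 V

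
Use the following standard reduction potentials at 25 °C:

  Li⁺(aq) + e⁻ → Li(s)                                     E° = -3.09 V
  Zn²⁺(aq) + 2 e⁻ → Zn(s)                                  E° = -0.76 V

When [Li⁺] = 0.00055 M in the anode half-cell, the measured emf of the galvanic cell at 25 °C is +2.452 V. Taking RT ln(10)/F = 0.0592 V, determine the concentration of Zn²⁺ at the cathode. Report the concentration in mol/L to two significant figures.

Zn²⁺/Zn is the cathode, Li⁺/Li the anode: E°cell = +2.33 V, n = 2.
Overall reaction: Zn²⁺(aq) + 2 Li(s) → Zn(s) + 2 Li⁺(aq); Q = [Li⁺]^2/[Zn²⁺]^1.
From E = E° − (0.0592/n) log Q: log Q = (E° − E)·n/0.0592 = (+2.33 − (+2.452))·2/0.0592 = -4.1216.
So 1·log[Zn²⁺] = 2·log(0.00055) − log Q = -6.5193 − (-4.1216) = -2.3977; [Zn²⁺] = 10^(-2.3977) ≈ 0.0040 M.

0.0040 M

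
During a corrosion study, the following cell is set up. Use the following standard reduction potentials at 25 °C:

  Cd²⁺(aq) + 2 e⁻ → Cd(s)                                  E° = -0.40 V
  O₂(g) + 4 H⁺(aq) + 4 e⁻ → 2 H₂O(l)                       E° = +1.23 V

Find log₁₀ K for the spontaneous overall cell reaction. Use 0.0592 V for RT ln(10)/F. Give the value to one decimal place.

110.1

Cathode: O₂/H₂O; anode: Cd²⁺/Cd. E°cell = +1.63 V, n = 4.
log K = nE°cell / 0.0592 = (4)(+1.63) / 0.0592 = 110.1.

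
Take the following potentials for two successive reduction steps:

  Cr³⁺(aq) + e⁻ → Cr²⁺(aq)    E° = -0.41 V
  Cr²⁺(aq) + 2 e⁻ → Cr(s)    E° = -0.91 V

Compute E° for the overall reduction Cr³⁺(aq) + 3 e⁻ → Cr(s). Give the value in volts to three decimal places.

Since ΔG° = −nFE° is additive over sequential reductions, n₃E°₃ = n₁E°₁ + n₂E°₂.
E°₃ = (1×-0.41 + 2×-0.91) / 3 = (-2.230) / 3 = -0.743 V.
Simply averaging or adding the two E° values would be wrong; the electron-weighted sum is required.

-0.743 V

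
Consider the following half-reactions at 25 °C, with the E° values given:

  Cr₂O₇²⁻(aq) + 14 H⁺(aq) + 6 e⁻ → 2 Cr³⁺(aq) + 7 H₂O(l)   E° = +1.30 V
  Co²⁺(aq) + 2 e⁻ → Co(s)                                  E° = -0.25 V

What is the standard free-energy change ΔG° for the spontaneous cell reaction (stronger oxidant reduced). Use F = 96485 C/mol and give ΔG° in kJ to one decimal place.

-897.3 kJ

Cr₂O₇²⁻/Cr³⁺ (E° = +1.30 V) is the cathode; Co²⁺/Co (E° = -0.25 V) is the anode, so E°cell = +1.55 V.
Balancing electrons gives n = 6 (lcm of 6 and 2).
ΔG° = −nFE° = −(6)(96485)(+1.55) = -897,310 J = -897.3 kJ.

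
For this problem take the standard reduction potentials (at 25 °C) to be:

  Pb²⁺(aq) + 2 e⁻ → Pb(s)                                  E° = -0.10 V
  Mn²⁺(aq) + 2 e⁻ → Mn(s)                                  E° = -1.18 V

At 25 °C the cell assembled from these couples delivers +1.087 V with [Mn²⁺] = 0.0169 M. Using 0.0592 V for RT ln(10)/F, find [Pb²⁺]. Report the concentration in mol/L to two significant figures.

Pb²⁺/Pb is the cathode, Mn²⁺/Mn the anode: E°cell = +1.08 V, n = 2.
Overall reaction: Pb²⁺(aq) + Mn(s) → Pb(s) + Mn²⁺(aq); Q = [Mn²⁺]^1/[Pb²⁺]^1.
From E = E° − (0.0592/n) log Q: log Q = (E° − E)·n/0.0592 = (+1.08 − (+1.087))·2/0.0592 = -0.2365.
So 1·log[Pb²⁺] = 1·log(0.0169) − log Q = -1.7721 − (-0.2365) = -1.5356; [Pb²⁺] = 10^(-1.5356) ≈ 0.029 M.

0.029 M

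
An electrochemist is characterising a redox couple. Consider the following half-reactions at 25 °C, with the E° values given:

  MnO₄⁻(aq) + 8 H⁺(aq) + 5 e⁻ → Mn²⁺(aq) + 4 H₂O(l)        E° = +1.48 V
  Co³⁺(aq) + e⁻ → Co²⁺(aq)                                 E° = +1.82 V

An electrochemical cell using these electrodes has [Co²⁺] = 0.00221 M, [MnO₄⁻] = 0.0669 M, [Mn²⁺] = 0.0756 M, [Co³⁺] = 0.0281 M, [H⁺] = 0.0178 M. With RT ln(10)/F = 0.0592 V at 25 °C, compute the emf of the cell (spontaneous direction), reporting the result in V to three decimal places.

+0.572 V

Co³⁺/Co²⁺ is the cathode (higher E°), MnO₄⁻/Mn²⁺ the anode: E°cell = +1.82 − (+1.48) = +0.34 V, n = 5.
Overall: 5 Co³⁺(aq) + Mn²⁺(aq) + 4 H₂O(l) → 5 Co²⁺(aq) + MnO₄⁻(aq) + 8 H⁺(aq)
Q = [Co²⁺]^5·[MnO₄⁻]·[H⁺]^8 / ([Co³⁺]^5·[Mn²⁺]); log Q = -19.571.
E = E° − (0.0592/n) log Q = +0.34 − (0.0592/5)(-19.571) = +0.572 V.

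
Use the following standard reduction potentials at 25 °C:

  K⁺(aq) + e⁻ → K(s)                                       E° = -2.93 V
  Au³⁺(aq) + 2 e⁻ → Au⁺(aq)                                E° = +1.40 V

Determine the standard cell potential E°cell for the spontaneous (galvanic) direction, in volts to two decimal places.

The Au³⁺/Au⁺ couple has the higher reduction potential, so it is the cathode; K⁺/K is oxidised at the anode.
E°cell = E°(cathode) − E°(anode) = (+1.40) − (-2.93) = +4.33 V.
Since E°cell > 0, the reaction is spontaneous under standard conditions.

+4.33 V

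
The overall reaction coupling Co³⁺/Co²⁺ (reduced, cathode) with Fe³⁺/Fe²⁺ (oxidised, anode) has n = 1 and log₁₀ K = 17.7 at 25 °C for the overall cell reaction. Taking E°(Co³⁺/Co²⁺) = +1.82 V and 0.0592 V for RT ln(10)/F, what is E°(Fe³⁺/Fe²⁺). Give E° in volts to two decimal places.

+0.77 V

E°cell = (0.0592/n)·log K = (0.0592/1)(17.7) = +1.048 V.
Since Co³⁺/Co²⁺ is the cathode and Fe³⁺/Fe²⁺ the anode, E°cell = E°(Co³⁺/Co²⁺) − E°(Fe³⁺/Fe²⁺).
So E°(Fe³⁺/Fe²⁺) = E°(Co³⁺/Co²⁺) − E°cell = (+1.82) − (+1.048) = +0.77 V.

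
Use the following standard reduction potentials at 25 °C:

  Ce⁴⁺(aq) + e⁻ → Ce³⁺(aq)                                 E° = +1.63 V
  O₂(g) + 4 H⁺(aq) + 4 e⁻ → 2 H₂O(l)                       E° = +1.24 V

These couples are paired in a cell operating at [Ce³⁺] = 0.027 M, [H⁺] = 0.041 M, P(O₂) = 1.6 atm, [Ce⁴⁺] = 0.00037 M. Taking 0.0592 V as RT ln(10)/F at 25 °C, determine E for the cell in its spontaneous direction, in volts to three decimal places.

+0.359 V

Ce⁴⁺/Ce³⁺ is the cathode (higher E°), O₂/H₂O the anode: E°cell = +1.63 − (+1.24) = +0.39 V, n = 4.
Overall: 4 Ce⁴⁺(aq) + 2 H₂O(l) → 4 Ce³⁺(aq) + O₂(g) + 4 H⁺(aq)
Q = [Ce³⁺]^4·P(O₂)·[H⁺]^4 / ([Ce⁴⁺]^4); log Q = 2.108.
E = E° − (0.0592/n) log Q = +0.39 − (0.0592/4)(2.108) = +0.359 V.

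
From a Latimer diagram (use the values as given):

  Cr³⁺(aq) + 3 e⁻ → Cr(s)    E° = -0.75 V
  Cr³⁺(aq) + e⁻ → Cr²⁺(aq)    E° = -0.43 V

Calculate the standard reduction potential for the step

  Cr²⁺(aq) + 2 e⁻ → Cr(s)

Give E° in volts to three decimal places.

-0.910 V

Sequential free energies add, so n₃E°₃ = n₁E°₁ + n₂E°₂.
With n₃ = 3, and the known step contributing 1×(-0.43) V, the unknown satisfies 2·E° = 3×(-0.75) − 1×(-0.43) = -1.820.
E° = -1.820 / 2 = -0.910 V.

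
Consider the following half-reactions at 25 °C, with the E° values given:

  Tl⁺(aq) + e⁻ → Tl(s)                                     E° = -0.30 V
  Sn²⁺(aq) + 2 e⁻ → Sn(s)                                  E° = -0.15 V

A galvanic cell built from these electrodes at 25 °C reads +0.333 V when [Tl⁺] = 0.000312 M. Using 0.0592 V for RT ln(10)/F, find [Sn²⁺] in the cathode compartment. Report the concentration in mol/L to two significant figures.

0.15 M

Sn²⁺/Sn is the cathode, Tl⁺/Tl the anode: E°cell = +0.15 V, n = 2.
Overall reaction: Sn²⁺(aq) + 2 Tl(s) → Sn(s) + 2 Tl⁺(aq); Q = [Tl⁺]^2/[Sn²⁺]^1.
From E = E° − (0.0592/n) log Q: log Q = (E° − E)·n/0.0592 = (+0.15 − (+0.333))·2/0.0592 = -6.1824.
So 1·log[Sn²⁺] = 2·log(0.000312) − log Q = -7.0117 − (-6.1824) = -0.8293; [Sn²⁺] = 10^(-0.8293) ≈ 0.15 M.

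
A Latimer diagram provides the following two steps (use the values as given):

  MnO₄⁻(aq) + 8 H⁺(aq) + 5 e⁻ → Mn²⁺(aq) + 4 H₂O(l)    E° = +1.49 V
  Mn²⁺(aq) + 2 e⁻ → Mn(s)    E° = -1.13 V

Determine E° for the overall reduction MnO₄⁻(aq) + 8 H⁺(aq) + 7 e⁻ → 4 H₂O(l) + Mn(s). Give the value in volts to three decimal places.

Standard free energies of sequential steps add: ΔG°₃ = ΔG°₁ + ΔG°₂, so n₃E°₃ = n₁E°₁ + n₂E°₂.
E°₃ = (5×+1.49 + 2×-1.13) / 7 = (+5.190) / 7 = +0.741 V.

+0.741 V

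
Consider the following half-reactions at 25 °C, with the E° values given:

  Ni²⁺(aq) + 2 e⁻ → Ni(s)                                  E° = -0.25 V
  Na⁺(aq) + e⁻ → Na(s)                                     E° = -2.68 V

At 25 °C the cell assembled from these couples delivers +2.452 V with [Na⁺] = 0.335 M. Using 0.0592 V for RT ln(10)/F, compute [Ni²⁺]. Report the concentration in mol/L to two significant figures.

Ni²⁺/Ni is the cathode, Na⁺/Na the anode: E°cell = +2.43 V, n = 2.
Overall reaction: Ni²⁺(aq) + 2 Na(s) → Ni(s) + 2 Na⁺(aq); Q = [Na⁺]^2/[Ni²⁺]^1.
From E = E° − (0.0592/n) log Q: log Q = (E° − E)·n/0.0592 = (+2.43 − (+2.452))·2/0.0592 = -0.7432.
So 1·log[Ni²⁺] = 2·log(0.335) − log Q = -0.9499 − (-0.7432) = -0.2067; [Ni²⁺] = 10^(-0.2067) ≈ 0.62 M.

0.62 M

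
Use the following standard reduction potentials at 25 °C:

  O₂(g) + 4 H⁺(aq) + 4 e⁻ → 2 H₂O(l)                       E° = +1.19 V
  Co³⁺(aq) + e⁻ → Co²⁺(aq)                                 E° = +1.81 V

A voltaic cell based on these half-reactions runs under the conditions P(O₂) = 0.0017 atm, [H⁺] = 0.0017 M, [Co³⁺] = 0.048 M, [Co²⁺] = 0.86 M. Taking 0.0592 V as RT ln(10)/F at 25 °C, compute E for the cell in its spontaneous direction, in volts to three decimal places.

+0.751 V

Co³⁺/Co²⁺ is the cathode (higher E°), O₂/H₂O the anode: E°cell = +1.81 − (+1.19) = +0.62 V, n = 4.
Overall: 4 Co³⁺(aq) + 2 H₂O(l) → 4 Co²⁺(aq) + O₂(g) + 4 H⁺(aq)
Q = [Co²⁺]^4·P(O₂)·[H⁺]^4 / ([Co³⁺]^4); log Q = -8.835.
E = E° − (0.0592/n) log Q = +0.62 − (0.0592/4)(-8.835) = +0.751 V.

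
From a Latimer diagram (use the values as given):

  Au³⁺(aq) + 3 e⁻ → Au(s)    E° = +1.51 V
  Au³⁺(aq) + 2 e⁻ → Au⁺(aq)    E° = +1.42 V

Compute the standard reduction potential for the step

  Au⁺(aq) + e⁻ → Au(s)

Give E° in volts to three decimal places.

Sequential free energies add, so n₃E°₃ = n₁E°₁ + n₂E°₂.
With n₃ = 3, and the known step contributing 2×(+1.42) V, the unknown satisfies 1·E° = 3×(+1.51) − 2×(+1.42) = +1.690.
E° = +1.690 / 1 = +1.690 V.

+1.690 V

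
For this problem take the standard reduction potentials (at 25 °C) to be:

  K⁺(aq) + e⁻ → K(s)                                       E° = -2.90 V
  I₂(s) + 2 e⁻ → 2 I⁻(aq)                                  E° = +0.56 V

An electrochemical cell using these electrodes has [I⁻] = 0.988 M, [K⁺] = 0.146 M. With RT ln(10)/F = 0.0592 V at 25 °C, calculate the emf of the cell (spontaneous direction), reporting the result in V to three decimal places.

+3.510 V

I₂/I⁻ is the cathode (higher E°), K⁺/K the anode: E°cell = +0.56 − (-2.90) = +3.46 V, n = 2.
Overall: I₂(s) + 2 K(s) → 2 I⁻(aq) + 2 K⁺(aq)
Q = [I⁻]^2·[K⁺]^2; log Q = -1.682.
E = E° − (0.0592/n) log Q = +3.46 − (0.0592/2)(-1.682) = +3.510 V.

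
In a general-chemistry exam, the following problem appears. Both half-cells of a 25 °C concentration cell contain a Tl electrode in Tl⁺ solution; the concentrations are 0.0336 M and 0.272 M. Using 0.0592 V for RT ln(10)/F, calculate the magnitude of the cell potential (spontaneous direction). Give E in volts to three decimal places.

+0.054 V

For a concentration cell E°cell = 0. The 0.272 M side is the cathode (reduction is favoured where [Tl⁺] is higher).
With n = 1, E = −(0.0592/1) log([Tl⁺]ₐₙ/[Tl⁺]꜀ₐₜ) = −(0.0592/1) log(0.0336/0.272) = −(0.0592/1)(-0.908) = +0.054 V.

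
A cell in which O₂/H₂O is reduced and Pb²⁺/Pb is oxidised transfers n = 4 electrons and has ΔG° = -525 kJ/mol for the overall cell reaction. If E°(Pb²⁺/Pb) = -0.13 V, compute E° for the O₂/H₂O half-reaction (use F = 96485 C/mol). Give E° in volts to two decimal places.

+1.23 V

E°cell = −ΔG°/(nF) = −(-525×10³)/((4)(96485)) = +1.360 V.
Since O₂/H₂O is the cathode and Pb²⁺/Pb the anode, E°cell = E°(O₂/H₂O) − E°(Pb²⁺/Pb).
So E°(O₂/H₂O) = E°cell + E°(Pb²⁺/Pb) = +1.360 + (-0.13) = +1.23 V.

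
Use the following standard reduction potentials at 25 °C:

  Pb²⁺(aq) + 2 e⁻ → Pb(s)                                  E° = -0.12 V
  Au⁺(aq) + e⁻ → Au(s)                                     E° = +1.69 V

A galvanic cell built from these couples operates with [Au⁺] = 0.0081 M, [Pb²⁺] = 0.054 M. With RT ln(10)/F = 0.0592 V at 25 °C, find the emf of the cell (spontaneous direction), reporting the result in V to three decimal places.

Au⁺/Au is the cathode (higher E°), Pb²⁺/Pb the anode: E°cell = +1.69 − (-0.12) = +1.81 V, n = 2.
Overall: 2 Au⁺(aq) + Pb(s) → 2 Au(s) + Pb²⁺(aq)
Q = [Pb²⁺] / ([Au⁺]^2); log Q = 2.915.
E = E° − (0.0592/n) log Q = +1.81 − (0.0592/2)(2.915) = +1.724 V.

+1.724 V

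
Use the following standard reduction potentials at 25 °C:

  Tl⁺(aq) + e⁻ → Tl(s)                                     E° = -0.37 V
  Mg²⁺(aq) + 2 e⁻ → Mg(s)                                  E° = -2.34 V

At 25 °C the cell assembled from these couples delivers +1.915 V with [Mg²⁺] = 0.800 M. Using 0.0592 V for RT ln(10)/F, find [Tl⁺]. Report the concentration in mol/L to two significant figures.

0.11 M

Tl⁺/Tl is the cathode, Mg²⁺/Mg the anode: E°cell = +1.97 V, n = 2.
Overall reaction: 2 Tl⁺(aq) + Mg(s) → 2 Tl(s) + Mg²⁺(aq); Q = [Mg²⁺]^1/[Tl⁺]^2.
From E = E° − (0.0592/n) log Q: log Q = (E° − E)·n/0.0592 = (+1.97 − (+1.915))·2/0.0592 = 1.8581.
So 2·log[Tl⁺] = 1·log(0.8) − log Q = -0.0969 − (1.8581) = -1.9550; log[Tl⁺] = -1.9550 / 2 = -0.9775; [Tl⁺] = 10^(-0.9775) ≈ 0.11 M.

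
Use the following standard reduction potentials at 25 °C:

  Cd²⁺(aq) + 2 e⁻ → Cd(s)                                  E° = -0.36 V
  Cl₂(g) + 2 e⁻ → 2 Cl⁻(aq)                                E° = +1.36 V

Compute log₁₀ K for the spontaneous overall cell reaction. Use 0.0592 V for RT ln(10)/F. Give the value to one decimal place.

Cathode: Cl₂/Cl⁻; anode: Cd²⁺/Cd. E°cell = +1.72 V, n = 2.
log K = nE°cell / 0.0592 = (2)(+1.72) / 0.0592 = 58.1.

58.1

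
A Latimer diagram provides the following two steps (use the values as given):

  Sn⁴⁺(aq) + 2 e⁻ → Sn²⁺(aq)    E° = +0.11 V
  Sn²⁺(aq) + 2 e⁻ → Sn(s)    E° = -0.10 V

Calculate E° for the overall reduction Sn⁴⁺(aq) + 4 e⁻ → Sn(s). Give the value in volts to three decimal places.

Since ΔG° = −nFE° is additive over sequential reductions, n₃E°₃ = n₁E°₁ + n₂E°₂.
E°₃ = (2×+0.11 + 2×-0.10) / 4 = (+0.020) / 4 = +0.005 V.

+0.005 V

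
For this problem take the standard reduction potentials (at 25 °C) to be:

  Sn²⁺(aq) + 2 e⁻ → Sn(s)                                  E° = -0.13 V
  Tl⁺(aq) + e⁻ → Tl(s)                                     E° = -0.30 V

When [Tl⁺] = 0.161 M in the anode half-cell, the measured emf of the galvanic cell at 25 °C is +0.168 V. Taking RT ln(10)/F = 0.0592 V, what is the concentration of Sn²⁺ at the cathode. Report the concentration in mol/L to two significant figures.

Sn²⁺/Sn is the cathode, Tl⁺/Tl the anode: E°cell = +0.17 V, n = 2.
Overall reaction: Sn²⁺(aq) + 2 Tl(s) → Sn(s) + 2 Tl⁺(aq); Q = [Tl⁺]^2/[Sn²⁺]^1.
From E = E° − (0.0592/n) log Q: log Q = (E° − E)·n/0.0592 = (+0.17 − (+0.168))·2/0.0592 = 0.0676.
So 1·log[Sn²⁺] = 2·log(0.161) − log Q = -1.5863 − (0.0676) = -1.6539; [Sn²⁺] = 10^(-1.6539) ≈ 0.022 M.

0.022 M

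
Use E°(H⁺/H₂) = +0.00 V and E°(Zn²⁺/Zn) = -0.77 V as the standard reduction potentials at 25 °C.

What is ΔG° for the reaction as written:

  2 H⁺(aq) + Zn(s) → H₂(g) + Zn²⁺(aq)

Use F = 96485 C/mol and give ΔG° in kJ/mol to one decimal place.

-148.6 kJ/mol

As written, H⁺/H₂ is reduced (cathode) and Zn²⁺/Zn is oxidised (anode), so E°cell = (+0.00) − (-0.77) = +0.77 V.
Balancing electrons gives n = 2.
ΔG° = −nFE° = −(2)(96485)(+0.77) = -148,587 J = -148.6 kJ/mol.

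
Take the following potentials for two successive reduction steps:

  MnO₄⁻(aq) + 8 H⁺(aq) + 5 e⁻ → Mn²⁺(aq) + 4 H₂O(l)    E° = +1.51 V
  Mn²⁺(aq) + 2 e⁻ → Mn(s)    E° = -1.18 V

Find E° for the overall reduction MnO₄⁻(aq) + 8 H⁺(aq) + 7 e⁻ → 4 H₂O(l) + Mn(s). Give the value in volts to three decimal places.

Standard free energies of sequential steps add: ΔG°₃ = ΔG°₁ + ΔG°₂, so n₃E°₃ = n₁E°₁ + n₂E°₂.
E°₃ = (5×+1.51 + 2×-1.18) / 7 = (+5.190) / 7 = +0.741 V.
E° values themselves are not directly additive — weighting by electron count is essential.

+0.741 V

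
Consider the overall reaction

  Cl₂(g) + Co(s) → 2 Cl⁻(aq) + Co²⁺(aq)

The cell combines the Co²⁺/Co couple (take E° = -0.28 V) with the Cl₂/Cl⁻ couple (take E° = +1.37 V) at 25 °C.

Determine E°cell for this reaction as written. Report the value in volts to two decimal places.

The Cl₂/Cl⁻ couple has the higher reduction potential, so it is the cathode; Co²⁺/Co is oxidised at the anode.
E°cell = E°(cathode) − E°(anode) = (+1.37) − (-0.28) = +1.65 V.
Since E°cell > 0, the reaction is spontaneous under standard conditions.

+1.65 V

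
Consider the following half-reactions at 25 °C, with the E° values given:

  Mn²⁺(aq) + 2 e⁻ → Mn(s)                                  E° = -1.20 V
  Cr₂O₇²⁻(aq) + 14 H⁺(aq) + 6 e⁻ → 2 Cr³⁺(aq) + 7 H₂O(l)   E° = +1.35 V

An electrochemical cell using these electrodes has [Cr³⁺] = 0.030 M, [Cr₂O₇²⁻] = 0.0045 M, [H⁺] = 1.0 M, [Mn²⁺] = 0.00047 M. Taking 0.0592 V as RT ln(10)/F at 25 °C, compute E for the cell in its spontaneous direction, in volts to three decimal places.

+2.655 V

Cr₂O₇²⁻/Cr³⁺ is the cathode (higher E°), Mn²⁺/Mn the anode: E°cell = +1.35 − (-1.20) = +2.55 V, n = 6.
Overall: Cr₂O₇²⁻(aq) + 14 H⁺(aq) + 3 Mn(s) → 2 Cr³⁺(aq) + 7 H₂O(l) + 3 Mn²⁺(aq)
Q = [Cr³⁺]^2·[Mn²⁺]^3 / ([Cr₂O₇²⁻]·[H⁺]^14); log Q = -10.683.
E = E° − (0.0592/n) log Q = +2.55 − (0.0592/6)(-10.683) = +2.655 V.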